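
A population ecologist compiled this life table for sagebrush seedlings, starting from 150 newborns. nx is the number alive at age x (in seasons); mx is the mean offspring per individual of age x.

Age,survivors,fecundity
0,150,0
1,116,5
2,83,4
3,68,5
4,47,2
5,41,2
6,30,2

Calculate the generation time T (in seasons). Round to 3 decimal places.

2.292

lx = nx/n0 = nx/150: 1, 0.77333…, 0.55333…, 0.45333…, 0.31333…, 0.27333…, 0.2
lx·mx: 0, 3.866667…, 2.213333…, 2.266667…, 0.626667…, 0.546667…, 0.4 → R0 = 9.92…
x·lx·mx: 0, 3.866667…, 4.426667…, 6.8…, 2.506667…, 2.733333…, 2.4 → Σ = 22.733333…
T = 22.733333… / 9.92… = 2.291667… → 2.292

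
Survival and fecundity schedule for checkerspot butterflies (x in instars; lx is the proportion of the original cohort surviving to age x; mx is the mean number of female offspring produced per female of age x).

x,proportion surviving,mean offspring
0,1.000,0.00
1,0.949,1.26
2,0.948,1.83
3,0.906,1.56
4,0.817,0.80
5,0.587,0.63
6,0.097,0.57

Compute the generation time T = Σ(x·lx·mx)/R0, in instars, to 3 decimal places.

2.527

lx·mx: 0, 1.19574, 1.73484, 1.41336, 0.6536, 0.36981, 0.05529 → R0 = 5.42264
x·lx·mx: 0, 1.19574, 3.46968, 4.24008, 2.6144, 1.84905, 0.33174 → Σ = 13.70069
T = 13.70069 / 5.42264 = 2.526572… → 2.527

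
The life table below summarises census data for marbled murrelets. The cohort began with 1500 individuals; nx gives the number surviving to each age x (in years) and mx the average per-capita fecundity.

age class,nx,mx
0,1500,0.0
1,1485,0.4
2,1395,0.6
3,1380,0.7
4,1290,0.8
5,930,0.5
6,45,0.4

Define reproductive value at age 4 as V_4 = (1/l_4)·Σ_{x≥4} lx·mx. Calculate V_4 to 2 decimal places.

1.17

lx = nx/n0 = nx/1500: 1, 0.99, 0.93, 0.92, 0.86, 0.62, 0.03
lx·mx for x ≥ 4: 0.688, 0.31, 0.012 → sum = 1.01
V_4 = 1.01 / l_4 = 1.01 / 0.86 = 1.174419… → 1.17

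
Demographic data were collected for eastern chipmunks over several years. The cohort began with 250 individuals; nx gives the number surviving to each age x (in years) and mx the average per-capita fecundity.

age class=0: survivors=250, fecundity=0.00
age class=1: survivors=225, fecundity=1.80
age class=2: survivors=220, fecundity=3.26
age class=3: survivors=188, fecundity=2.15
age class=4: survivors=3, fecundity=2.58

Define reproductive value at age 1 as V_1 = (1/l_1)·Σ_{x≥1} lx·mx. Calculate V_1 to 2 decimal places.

6.82

lx = nx/n0 = nx/250: 1, 0.9, 0.88, 0.752, 0.012
lx·mx for x ≥ 1: 1.62, 2.8688, 1.6168, 0.03096 → sum = 6.13656
V_1 = 6.13656 / l_1 = 6.13656 / 0.9 = 6.8184 → 6.82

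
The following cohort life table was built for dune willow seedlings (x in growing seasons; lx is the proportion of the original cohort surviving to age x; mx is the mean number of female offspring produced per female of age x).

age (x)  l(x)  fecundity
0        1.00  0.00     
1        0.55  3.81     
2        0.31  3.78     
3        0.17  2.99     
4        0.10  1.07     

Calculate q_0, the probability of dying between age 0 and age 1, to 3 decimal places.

0.450

q_0 = (l_0 − l_1) / l_0 = (1 − 0.55) / 1
     = 0.45 / 1 = 0.45 → 0.450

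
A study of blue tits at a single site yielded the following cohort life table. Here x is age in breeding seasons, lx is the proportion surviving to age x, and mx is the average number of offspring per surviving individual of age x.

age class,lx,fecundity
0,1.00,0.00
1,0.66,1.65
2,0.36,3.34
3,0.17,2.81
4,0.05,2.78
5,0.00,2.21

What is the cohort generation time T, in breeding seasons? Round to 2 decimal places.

1.89

lx·mx: 0, 1.089, 1.2024, 0.4777, 0.139, 0 → R0 = 2.9081
x·lx·mx: 0, 1.089, 2.4048, 1.4331, 0.556, 0 → Σ = 5.4829
T = 5.4829 / 2.9081 = 1.885389… → 1.89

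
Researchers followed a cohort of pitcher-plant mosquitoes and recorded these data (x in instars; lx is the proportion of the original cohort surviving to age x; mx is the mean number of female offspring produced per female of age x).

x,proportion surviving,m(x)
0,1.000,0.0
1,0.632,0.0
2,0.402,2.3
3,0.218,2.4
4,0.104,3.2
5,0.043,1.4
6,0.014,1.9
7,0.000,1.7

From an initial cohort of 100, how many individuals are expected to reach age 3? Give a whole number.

22

Expected survivors = N0 · l_3 = 100 × 0.218 = 21.8 → 22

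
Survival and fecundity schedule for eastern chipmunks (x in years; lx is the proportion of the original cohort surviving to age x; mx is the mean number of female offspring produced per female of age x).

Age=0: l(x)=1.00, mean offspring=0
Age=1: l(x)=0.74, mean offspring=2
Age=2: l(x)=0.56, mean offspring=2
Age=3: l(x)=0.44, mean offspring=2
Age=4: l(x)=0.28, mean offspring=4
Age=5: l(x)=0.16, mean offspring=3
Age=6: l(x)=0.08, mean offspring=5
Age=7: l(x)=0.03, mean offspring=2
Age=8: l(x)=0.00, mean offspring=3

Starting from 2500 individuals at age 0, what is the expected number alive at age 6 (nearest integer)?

Expected survivors = N0 · l_6 = 2500 × 0.08 = 200 → 200

200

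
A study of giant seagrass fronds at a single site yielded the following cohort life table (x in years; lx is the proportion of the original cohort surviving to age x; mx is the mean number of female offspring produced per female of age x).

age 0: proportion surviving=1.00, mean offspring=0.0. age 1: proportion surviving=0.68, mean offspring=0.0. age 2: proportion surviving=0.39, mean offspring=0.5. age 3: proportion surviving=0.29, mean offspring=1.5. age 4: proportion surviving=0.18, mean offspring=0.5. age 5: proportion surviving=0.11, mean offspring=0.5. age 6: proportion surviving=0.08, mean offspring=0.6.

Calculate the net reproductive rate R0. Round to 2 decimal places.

0.82

lx·mx by age: 0, 0, 0.195, 0.435, 0.09, 0.055, 0.048
R0 = Σ lx·mx = 0.823 → 0.82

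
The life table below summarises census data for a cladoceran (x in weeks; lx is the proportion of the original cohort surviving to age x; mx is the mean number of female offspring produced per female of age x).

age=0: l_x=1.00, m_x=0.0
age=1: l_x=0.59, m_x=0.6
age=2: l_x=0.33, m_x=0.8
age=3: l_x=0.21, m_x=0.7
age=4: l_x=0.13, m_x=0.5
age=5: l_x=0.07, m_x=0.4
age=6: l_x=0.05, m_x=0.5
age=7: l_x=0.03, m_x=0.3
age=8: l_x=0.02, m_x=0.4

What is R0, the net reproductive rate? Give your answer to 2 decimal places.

0.90

lx·mx by age: 0, 0.354, 0.264, 0.147, 0.065, 0.028, 0.025, 0.009, 0.008
R0 = Σ lx·mx = 0.9 → 0.90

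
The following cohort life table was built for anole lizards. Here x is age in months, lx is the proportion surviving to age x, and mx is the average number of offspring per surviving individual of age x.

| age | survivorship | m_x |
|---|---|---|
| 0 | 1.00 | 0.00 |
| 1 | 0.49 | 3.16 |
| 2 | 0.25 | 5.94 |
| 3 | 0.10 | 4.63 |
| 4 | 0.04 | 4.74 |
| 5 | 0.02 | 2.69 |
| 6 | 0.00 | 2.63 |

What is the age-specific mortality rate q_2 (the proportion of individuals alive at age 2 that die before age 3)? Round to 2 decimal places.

0.60

q_2 = (l_2 − l_3) / l_2 = (0.25 − 0.1) / 0.25
     = 0.15 / 0.25 = 0.6 → 0.60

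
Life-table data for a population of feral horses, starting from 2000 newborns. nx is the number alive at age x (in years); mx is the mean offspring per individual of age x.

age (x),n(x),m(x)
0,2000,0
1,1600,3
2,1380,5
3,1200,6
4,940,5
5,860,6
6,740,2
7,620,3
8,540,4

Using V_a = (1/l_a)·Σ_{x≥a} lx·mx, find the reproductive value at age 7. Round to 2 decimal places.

lx = nx/n0 = nx/2000: 1, 0.8, 0.69, 0.6, 0.47, 0.43, 0.37, 0.31, 0.27
lx·mx for x ≥ 7: 0.93, 1.08 → sum = 2.01
V_7 = 2.01 / l_7 = 2.01 / 0.31 = 6.483871… → 6.48

6.48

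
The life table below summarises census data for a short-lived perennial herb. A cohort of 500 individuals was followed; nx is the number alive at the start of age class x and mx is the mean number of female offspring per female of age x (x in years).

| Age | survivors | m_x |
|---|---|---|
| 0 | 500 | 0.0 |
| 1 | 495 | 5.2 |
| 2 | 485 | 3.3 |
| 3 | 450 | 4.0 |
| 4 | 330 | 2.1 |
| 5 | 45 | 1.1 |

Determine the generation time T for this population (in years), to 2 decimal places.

lx = nx/n0 = nx/500: 1, 0.99, 0.97, 0.9, 0.66, 0.09
lx·mx: 0, 5.148, 3.201, 3.6, 1.386, 0.099 → R0 = 13.434
x·lx·mx: 0, 5.148, 6.402, 10.8, 5.544, 0.495 → Σ = 28.389
T = 28.389 / 13.434 = 2.11322… → 2.11

2.11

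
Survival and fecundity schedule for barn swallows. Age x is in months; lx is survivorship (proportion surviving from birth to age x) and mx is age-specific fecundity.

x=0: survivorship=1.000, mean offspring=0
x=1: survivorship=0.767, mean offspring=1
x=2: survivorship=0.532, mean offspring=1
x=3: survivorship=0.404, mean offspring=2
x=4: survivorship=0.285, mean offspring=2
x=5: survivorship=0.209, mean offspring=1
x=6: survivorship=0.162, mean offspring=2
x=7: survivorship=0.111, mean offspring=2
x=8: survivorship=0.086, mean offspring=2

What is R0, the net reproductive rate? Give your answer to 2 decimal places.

lx·mx by age: 0, 0.767, 0.532, 0.808, 0.57, 0.209, 0.324, 0.222, 0.172
R0 = Σ lx·mx = 3.604 → 3.60

3.60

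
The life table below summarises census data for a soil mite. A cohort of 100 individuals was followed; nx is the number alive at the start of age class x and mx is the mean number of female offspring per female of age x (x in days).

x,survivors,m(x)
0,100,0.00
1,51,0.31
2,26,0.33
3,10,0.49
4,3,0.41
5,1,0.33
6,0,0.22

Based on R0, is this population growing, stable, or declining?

lx = nx/n0 = nx/100: 1, 0.51, 0.26, 0.1, 0.03, 0.01, 0
R0 = Σ lx·mx = 0 + 0.1581 + 0.0858 + 0.049 + 0.0123 + 0.0033 + 0 = 0.3085
R0 < 1, so the population is declining.

declining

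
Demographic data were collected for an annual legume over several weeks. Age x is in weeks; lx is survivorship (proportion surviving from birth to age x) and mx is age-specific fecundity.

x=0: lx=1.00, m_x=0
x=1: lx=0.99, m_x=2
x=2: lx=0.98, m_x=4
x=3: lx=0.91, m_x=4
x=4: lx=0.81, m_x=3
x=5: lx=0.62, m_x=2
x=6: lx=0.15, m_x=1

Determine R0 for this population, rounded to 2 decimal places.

lx·mx by age: 0, 1.98, 3.92, 3.64, 2.43, 1.24, 0.15
R0 = Σ lx·mx = 13.36 → 13.36

13.36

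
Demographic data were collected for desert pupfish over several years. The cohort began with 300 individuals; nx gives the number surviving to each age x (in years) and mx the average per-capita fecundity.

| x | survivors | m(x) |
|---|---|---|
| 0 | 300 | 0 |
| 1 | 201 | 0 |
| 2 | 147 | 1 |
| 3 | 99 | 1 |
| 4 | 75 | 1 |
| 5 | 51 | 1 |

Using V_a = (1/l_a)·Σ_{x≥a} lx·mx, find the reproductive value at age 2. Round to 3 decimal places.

2.531

lx = nx/n0 = nx/300: 1, 0.67, 0.49, 0.33, 0.25, 0.17
lx·mx for x ≥ 2: 0.49, 0.33, 0.25, 0.17 → sum = 1.24
V_2 = 1.24 / l_2 = 1.24 / 0.49 = 2.530612… → 2.531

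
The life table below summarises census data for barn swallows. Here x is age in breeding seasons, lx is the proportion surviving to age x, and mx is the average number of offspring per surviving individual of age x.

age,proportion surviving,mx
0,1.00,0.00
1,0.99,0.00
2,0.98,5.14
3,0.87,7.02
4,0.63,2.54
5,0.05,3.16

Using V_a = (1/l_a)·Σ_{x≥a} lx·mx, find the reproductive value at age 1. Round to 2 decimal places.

lx·mx for x ≥ 1: 0, 5.0372, 6.1074, 1.6002, 0.158 → sum = 12.9028
V_1 = 12.9028 / l_1 = 12.9028 / 0.99 = 13.033131… → 13.03

13.03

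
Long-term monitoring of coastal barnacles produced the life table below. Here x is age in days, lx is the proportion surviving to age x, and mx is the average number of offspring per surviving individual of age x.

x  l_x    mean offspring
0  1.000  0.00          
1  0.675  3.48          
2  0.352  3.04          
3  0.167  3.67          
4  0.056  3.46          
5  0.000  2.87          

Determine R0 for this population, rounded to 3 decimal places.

lx·mx by age: 0, 2.349, 1.07008, 0.61289, 0.19376, 0
R0 = Σ lx·mx = 4.22573 → 4.226

4.226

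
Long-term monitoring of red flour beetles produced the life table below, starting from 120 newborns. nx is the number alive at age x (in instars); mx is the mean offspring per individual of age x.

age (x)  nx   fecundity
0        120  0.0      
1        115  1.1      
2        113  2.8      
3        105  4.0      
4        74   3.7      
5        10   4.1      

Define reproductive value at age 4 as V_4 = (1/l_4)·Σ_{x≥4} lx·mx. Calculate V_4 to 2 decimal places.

lx = nx/n0 = nx/120: 1, 0.95833…, 0.94167…, 0.875, 0.61667…, 0.08333…
lx·mx for x ≥ 4: 2.281667…, 0.341667… → sum = 2.623333…
V_4 = 2.623333… / l_4 = 2.623333… / 0.616667… = 4.254054… → 4.25

4.25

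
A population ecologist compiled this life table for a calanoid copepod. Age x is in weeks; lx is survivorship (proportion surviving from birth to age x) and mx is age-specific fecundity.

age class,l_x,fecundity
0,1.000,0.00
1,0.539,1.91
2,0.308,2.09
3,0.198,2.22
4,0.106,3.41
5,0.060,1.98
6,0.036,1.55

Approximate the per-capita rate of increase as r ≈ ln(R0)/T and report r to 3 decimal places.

0.429

R0 = Σ lx·mx = 0 + 1.02949 + 0.64372 + 0.43956 + 0.36146 + 0.1188 + 0.0558 = 2.64883
Σ x·lx·mx = 6.01025; T = 6.01025/2.64883 = 2.26902…
r ≈ ln(R0)/T = ln(2.64883)/2.26902… = 0.42931… → 0.429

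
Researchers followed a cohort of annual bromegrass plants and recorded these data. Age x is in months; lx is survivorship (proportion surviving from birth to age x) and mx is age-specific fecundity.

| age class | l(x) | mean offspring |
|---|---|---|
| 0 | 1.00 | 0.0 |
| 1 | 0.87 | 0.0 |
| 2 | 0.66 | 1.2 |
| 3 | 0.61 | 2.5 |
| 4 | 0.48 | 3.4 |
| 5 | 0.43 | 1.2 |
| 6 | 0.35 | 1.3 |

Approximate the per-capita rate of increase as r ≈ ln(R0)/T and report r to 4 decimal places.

0.4356

R0 = Σ lx·mx = 0 + 0 + 0.792 + 1.525 + 1.632 + 0.516 + 0.455 = 4.92
Σ x·lx·mx = 17.997; T = 17.997/4.92 = 3.65793…
r ≈ ln(R0)/T = ln(4.92)/3.65793… = 0.435577… → 0.4356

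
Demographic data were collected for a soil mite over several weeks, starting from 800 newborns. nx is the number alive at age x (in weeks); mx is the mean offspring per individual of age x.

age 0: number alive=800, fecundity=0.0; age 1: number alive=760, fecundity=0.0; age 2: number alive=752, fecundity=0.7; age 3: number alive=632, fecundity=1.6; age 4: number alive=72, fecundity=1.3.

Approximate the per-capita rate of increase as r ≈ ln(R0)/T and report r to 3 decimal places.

lx = nx/n0 = nx/800: 1, 0.95, 0.94, 0.79, 0.09
R0 = Σ lx·mx = 0 + 0 + 0.658 + 1.264 + 0.117 = 2.039
Σ x·lx·mx = 5.576; T = 5.576/2.039 = 2.73467…
r ≈ ln(R0)/T = ln(2.039)/2.73467… = 0.26053… → 0.261

0.261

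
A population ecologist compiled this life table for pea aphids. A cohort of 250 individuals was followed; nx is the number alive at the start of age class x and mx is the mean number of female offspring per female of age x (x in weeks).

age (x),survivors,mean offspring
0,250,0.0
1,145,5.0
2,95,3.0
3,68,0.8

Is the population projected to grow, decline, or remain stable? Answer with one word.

growing

lx = nx/n0 = nx/250: 1, 0.58, 0.38, 0.272
R0 = Σ lx·mx = 0 + 2.9 + 1.14 + 0.2176 = 4.2576
R0 > 1, so the population is growing.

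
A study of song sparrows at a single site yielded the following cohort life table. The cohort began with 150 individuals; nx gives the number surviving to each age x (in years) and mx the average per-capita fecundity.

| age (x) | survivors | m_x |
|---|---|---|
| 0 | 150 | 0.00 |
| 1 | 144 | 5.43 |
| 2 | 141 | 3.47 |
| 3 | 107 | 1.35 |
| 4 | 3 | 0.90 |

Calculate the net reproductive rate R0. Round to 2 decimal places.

lx = nx/n0 = nx/150: 1, 0.96, 0.94, 0.71333…, 0.02
lx·mx by age: 0, 5.2128, 3.2618, 0.963…, 0.018
R0 = Σ lx·mx = 9.4556… → 9.46

9.46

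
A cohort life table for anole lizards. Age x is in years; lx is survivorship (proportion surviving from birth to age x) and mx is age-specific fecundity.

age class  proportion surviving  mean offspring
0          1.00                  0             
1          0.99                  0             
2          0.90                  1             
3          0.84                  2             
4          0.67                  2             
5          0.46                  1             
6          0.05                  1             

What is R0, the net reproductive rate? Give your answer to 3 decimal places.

4.430

lx·mx by age: 0, 0, 0.9, 1.68, 1.34, 0.46, 0.05
R0 = Σ lx·mx = 4.43 → 4.430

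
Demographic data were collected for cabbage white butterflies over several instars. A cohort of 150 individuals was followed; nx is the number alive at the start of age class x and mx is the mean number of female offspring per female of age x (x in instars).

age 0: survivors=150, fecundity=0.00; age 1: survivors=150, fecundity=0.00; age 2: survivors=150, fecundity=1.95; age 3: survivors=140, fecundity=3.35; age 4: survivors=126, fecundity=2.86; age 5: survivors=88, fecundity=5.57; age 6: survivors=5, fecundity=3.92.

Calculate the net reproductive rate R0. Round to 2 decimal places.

lx = nx/n0 = nx/150: 1, 1, 1, 0.93333…, 0.84, 0.58667…, 0.03333…
lx·mx by age: 0, 0, 1.95, 3.126667…, 2.4024, 3.267733…, 0.130667…
R0 = Σ lx·mx = 10.877467… → 10.88

10.88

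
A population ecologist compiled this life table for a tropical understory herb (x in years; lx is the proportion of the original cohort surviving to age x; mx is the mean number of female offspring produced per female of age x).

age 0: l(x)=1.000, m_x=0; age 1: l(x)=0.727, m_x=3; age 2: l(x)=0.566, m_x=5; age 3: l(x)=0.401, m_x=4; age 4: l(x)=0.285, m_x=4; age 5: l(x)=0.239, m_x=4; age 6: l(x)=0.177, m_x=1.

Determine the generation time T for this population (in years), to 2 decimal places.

2.59

lx·mx: 0, 2.181, 2.83, 1.604, 1.14, 0.956, 0.177 → R0 = 8.888
x·lx·mx: 0, 2.181, 5.66, 4.812, 4.56, 4.78, 1.062 → Σ = 23.055
T = 23.055 / 8.888 = 2.593947… → 2.59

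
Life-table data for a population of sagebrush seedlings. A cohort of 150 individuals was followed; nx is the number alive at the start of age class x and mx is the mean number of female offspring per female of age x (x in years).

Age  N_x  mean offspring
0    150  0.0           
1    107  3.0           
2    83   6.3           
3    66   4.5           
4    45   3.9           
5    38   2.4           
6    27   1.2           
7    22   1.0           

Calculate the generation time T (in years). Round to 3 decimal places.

2.575

lx = nx/n0 = nx/150: 1, 0.71333…, 0.55333…, 0.44, 0.3, 0.25333…, 0.18, 0.14667…
lx·mx: 0, 2.14…, 3.486…, 1.98, 1.17, 0.608…, 0.216, 0.146667… → R0 = 9.746667…
x·lx·mx: 0, 2.14…, 6.972…, 5.94, 4.68, 3.04…, 1.296, 1.026667… → Σ = 25.094667…
T = 25.094667… / 9.746667… = 2.574692… → 2.575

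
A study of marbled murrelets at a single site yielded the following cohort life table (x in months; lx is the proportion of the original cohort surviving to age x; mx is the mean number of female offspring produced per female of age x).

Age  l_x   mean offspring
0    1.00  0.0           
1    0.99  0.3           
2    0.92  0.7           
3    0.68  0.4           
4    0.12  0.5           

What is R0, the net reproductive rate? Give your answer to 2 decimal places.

lx·mx by age: 0, 0.297, 0.644, 0.272, 0.06
R0 = Σ lx·mx = 1.273 → 1.27

1.27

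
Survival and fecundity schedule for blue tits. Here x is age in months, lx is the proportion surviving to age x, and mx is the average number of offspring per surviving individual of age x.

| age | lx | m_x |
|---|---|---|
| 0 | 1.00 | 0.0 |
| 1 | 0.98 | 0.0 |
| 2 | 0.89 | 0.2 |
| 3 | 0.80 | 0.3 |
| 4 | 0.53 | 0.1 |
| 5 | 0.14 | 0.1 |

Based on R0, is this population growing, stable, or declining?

declining

R0 = Σ lx·mx = 0 + 0 + 0.178 + 0.24 + 0.053 + 0.014 = 0.485
R0 < 1, so the population is declining.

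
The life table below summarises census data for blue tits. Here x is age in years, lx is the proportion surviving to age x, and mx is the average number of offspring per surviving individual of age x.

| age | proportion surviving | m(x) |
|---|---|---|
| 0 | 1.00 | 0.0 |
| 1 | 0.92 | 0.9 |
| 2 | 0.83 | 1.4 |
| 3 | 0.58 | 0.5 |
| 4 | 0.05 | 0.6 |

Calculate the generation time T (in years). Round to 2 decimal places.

lx·mx: 0, 0.828, 1.162, 0.29, 0.03 → R0 = 2.31
x·lx·mx: 0, 0.828, 2.324, 0.87, 0.12 → Σ = 4.142
T = 4.142 / 2.31 = 1.793074… → 1.79

1.79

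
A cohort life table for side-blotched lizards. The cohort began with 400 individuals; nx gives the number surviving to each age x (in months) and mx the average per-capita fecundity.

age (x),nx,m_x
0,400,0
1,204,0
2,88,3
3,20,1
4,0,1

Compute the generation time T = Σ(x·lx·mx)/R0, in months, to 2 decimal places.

2.07

lx = nx/n0 = nx/400: 1, 0.51, 0.22, 0.05, 0
lx·mx: 0, 0, 0.66, 0.05, 0 → R0 = 0.71
x·lx·mx: 0, 0, 1.32, 0.15, 0 → Σ = 1.47
T = 1.47 / 0.71 = 2.070423… → 2.07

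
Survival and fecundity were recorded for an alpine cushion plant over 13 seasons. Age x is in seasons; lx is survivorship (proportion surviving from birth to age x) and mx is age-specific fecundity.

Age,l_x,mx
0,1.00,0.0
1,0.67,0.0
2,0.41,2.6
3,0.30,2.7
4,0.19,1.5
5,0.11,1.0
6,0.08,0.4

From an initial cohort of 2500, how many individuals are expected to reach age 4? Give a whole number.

475

Expected survivors = N0 · l_4 = 2500 × 0.19 = 475 → 475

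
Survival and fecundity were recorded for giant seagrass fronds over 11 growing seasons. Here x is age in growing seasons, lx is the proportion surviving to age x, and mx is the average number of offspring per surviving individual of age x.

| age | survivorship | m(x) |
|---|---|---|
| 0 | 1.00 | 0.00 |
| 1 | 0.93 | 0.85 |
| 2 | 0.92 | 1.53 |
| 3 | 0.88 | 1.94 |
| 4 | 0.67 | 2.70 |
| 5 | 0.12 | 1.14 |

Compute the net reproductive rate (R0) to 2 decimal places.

lx·mx by age: 0, 0.7905, 1.4076, 1.7072, 1.809, 0.1368
R0 = Σ lx·mx = 5.8511 → 5.85

5.85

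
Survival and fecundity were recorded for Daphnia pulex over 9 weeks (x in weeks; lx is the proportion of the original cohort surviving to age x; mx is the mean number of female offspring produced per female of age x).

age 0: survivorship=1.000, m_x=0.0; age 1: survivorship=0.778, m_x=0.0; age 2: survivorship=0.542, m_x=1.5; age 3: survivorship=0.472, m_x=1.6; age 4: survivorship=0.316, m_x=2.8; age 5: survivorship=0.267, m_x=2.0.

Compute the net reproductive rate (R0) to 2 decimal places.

2.99

lx·mx by age: 0, 0, 0.813, 0.7552, 0.8848, 0.534
R0 = Σ lx·mx = 2.987 → 2.99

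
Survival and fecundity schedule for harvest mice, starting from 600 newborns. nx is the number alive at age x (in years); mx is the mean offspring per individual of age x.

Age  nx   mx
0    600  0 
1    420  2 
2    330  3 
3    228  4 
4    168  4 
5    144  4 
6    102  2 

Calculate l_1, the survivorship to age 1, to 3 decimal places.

0.700

l_1 = n_1/n_0 = 420/600 = 0.7 → 0.700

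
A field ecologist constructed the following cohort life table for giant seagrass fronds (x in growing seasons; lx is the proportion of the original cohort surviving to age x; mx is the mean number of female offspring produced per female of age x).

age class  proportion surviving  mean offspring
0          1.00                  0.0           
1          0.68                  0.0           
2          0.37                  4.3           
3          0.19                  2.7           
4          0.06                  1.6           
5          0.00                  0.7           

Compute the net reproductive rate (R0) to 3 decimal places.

lx·mx by age: 0, 0, 1.591, 0.513, 0.096, 0
R0 = Σ lx·mx = 2.2 → 2.200

2.200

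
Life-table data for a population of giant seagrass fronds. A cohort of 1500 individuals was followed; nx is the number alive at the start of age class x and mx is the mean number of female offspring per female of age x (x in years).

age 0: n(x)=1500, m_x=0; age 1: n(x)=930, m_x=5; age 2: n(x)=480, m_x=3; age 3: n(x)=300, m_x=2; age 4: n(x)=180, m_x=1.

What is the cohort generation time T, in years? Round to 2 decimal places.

1.46

lx = nx/n0 = nx/1500: 1, 0.62, 0.32, 0.2, 0.12
lx·mx: 0, 3.1, 0.96, 0.4, 0.12 → R0 = 4.58
x·lx·mx: 0, 3.1, 1.92, 1.2, 0.48 → Σ = 6.7
T = 6.7 / 4.58 = 1.462882… → 1.46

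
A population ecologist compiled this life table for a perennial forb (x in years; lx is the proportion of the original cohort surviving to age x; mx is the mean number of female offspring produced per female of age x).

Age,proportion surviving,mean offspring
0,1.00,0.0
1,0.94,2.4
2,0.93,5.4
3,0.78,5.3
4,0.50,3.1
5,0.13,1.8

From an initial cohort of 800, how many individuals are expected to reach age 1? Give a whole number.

752

Expected survivors = N0 · l_1 = 800 × 0.94 = 752 → 752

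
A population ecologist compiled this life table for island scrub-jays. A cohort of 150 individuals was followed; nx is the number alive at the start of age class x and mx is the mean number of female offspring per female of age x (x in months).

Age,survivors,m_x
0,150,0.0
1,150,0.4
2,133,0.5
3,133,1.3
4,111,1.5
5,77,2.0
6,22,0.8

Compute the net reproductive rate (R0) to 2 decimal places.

lx = nx/n0 = nx/150: 1, 1, 0.88667…, 0.88667…, 0.74, 0.51333…, 0.14667…
lx·mx by age: 0, 0.4, 0.443333…, 1.152667…, 1.11, 1.026667…, 0.117333…
R0 = Σ lx·mx = 4.25… → 4.25

4.25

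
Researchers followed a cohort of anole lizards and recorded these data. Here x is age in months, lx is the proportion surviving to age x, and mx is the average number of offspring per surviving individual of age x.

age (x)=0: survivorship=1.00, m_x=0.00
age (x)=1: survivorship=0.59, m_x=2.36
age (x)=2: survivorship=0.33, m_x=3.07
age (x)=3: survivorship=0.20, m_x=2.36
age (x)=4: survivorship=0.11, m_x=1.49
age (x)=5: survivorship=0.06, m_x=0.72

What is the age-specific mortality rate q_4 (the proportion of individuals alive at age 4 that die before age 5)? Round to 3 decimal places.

0.455

q_4 = (l_4 − l_5) / l_4 = (0.11 − 0.06) / 0.11
     = 0.05 / 0.11 = 0.454545… → 0.455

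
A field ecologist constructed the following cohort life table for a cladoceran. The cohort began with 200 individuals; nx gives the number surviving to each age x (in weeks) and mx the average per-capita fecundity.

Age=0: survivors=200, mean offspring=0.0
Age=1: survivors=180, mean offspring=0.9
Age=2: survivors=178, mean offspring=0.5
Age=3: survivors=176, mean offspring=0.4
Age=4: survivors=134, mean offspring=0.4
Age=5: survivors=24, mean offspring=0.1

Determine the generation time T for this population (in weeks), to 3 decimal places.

lx = nx/n0 = nx/200: 1, 0.9, 0.89, 0.88, 0.67, 0.12
lx·mx: 0, 0.81, 0.445, 0.352, 0.268, 0.012 → R0 = 1.887
x·lx·mx: 0, 0.81, 0.89, 1.056, 1.072, 0.06 → Σ = 3.888
T = 3.888 / 1.887 = 2.060413… → 2.060

2.060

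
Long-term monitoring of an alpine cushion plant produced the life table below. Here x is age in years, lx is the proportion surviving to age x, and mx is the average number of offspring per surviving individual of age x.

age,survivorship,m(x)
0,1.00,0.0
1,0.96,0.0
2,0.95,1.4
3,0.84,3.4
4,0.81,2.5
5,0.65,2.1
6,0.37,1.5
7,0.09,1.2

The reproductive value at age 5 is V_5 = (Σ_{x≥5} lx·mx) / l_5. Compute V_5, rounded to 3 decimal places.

lx·mx for x ≥ 5: 1.365, 0.555, 0.108 → sum = 2.028
V_5 = 2.028 / l_5 = 2.028 / 0.65 = 3.12 → 3.120

3.120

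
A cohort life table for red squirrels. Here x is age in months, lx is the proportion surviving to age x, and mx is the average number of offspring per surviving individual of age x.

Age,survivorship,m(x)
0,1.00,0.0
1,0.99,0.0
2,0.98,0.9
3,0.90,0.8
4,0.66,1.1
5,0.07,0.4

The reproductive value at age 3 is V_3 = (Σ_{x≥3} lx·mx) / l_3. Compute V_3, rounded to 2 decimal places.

lx·mx for x ≥ 3: 0.72, 0.726, 0.028 → sum = 1.474
V_3 = 1.474 / l_3 = 1.474 / 0.9 = 1.637778… → 1.64

1.64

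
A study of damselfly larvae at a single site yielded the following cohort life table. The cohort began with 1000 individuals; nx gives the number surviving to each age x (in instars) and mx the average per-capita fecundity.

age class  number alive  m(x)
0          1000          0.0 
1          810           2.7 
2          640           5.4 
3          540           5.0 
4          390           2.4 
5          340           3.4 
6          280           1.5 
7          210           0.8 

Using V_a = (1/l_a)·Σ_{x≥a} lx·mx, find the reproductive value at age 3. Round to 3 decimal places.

lx = nx/n0 = nx/1000: 1, 0.81, 0.64, 0.54, 0.39, 0.34, 0.28, 0.21
lx·mx for x ≥ 3: 2.7, 0.936, 1.156, 0.42, 0.168 → sum = 5.38
V_3 = 5.38 / l_3 = 5.38 / 0.54 = 9.962963… → 9.963

9.963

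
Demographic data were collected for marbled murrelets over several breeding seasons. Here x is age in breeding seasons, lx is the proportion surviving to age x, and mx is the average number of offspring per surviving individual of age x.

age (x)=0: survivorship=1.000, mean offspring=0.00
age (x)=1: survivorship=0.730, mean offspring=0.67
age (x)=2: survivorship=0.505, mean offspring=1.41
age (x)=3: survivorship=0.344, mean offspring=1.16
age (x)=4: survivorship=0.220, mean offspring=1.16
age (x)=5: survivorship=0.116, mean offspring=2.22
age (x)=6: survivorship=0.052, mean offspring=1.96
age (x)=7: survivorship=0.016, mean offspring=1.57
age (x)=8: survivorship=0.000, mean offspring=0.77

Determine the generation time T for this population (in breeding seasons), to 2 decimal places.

lx·mx: 0, 0.4891, 0.71205, 0.39904, 0.2552, 0.25752, 0.10192, 0.02512, 0 → R0 = 2.23995
x·lx·mx: 0, 0.4891, 1.4241, 1.19712, 1.0208, 1.2876, 0.61152, 0.17584, 0 → Σ = 6.20608
T = 6.20608 / 2.23995 = 2.770633… → 2.77

2.77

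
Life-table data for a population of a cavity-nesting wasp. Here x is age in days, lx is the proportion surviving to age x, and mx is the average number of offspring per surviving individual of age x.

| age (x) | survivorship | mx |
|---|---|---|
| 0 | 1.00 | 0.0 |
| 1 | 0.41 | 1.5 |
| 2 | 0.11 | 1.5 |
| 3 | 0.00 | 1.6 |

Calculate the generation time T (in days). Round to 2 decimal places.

lx·mx: 0, 0.615, 0.165, 0 → R0 = 0.78
x·lx·mx: 0, 0.615, 0.33, 0 → Σ = 0.945
T = 0.945 / 0.78 = 1.211538… → 1.21

1.21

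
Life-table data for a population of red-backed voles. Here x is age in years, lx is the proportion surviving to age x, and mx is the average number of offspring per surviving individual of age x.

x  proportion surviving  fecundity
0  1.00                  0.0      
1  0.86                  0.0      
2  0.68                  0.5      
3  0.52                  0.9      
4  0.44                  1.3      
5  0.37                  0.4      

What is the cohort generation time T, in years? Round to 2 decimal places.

3.35

lx·mx: 0, 0, 0.34, 0.468, 0.572, 0.148 → R0 = 1.528
x·lx·mx: 0, 0, 0.68, 1.404, 2.288, 0.74 → Σ = 5.112
T = 5.112 / 1.528 = 3.34555… → 3.35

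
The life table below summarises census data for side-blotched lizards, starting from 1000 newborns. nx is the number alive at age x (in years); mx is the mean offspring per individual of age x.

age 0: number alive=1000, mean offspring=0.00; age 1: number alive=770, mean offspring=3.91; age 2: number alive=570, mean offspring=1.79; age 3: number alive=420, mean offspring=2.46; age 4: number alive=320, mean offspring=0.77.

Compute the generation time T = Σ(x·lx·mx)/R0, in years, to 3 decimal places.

1.720

lx = nx/n0 = nx/1000: 1, 0.77, 0.57, 0.42, 0.32
lx·mx: 0, 3.0107, 1.0203, 1.0332, 0.2464 → R0 = 5.3106
x·lx·mx: 0, 3.0107, 2.0406, 3.0996, 0.9856 → Σ = 9.1365
T = 9.1365 / 5.3106 = 1.720427… → 1.720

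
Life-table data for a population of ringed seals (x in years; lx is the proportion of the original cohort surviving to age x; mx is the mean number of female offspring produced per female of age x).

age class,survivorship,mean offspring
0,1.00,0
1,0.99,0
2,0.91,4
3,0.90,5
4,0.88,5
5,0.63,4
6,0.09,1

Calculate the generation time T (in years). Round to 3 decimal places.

lx·mx: 0, 0, 3.64, 4.5, 4.4, 2.52, 0.09 → R0 = 15.15
x·lx·mx: 0, 0, 7.28, 13.5, 17.6, 12.6, 0.54 → Σ = 51.52
T = 51.52 / 15.15 = 3.40066… → 3.401

3.401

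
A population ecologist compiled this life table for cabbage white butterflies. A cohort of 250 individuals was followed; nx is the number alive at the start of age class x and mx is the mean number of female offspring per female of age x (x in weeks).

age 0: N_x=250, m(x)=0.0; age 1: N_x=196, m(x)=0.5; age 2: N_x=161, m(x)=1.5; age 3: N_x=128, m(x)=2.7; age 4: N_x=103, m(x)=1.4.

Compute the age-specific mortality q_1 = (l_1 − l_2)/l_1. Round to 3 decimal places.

0.179

lx = nx/n0 = nx/250: 1, 0.784, 0.644, 0.512, 0.412
q_1 = (l_1 − l_2) / l_1 = (0.784 − 0.644) / 0.784
     = 0.14 / 0.784 = 0.178571… → 0.179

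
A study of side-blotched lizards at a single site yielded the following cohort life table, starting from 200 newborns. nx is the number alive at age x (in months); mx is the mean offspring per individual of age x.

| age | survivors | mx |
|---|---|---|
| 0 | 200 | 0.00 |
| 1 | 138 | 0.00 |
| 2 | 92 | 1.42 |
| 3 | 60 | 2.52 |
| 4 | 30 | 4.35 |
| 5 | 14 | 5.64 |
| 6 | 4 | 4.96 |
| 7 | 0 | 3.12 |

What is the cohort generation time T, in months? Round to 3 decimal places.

lx = nx/n0 = nx/200: 1, 0.69, 0.46, 0.3, 0.15, 0.07, 0.02, 0
lx·mx: 0, 0, 0.6532, 0.756, 0.6525, 0.3948, 0.0992, 0 → R0 = 2.5557
x·lx·mx: 0, 0, 1.3064, 2.268, 2.61, 1.974, 0.5952, 0 → Σ = 8.7536
T = 8.7536 / 2.5557 = 3.425128… → 3.425

3.425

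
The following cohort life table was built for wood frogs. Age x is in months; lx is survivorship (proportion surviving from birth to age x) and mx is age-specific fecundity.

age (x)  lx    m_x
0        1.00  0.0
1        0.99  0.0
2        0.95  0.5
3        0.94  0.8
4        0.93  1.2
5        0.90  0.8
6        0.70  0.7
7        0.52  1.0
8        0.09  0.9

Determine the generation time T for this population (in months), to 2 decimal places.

lx·mx: 0, 0, 0.475, 0.752, 1.116, 0.72, 0.49, 0.52, 0.081 → R0 = 4.154
x·lx·mx: 0, 0, 0.95, 2.256, 4.464, 3.6, 2.94, 3.64, 0.648 → Σ = 18.498
T = 18.498 / 4.154 = 4.453057… → 4.45

4.45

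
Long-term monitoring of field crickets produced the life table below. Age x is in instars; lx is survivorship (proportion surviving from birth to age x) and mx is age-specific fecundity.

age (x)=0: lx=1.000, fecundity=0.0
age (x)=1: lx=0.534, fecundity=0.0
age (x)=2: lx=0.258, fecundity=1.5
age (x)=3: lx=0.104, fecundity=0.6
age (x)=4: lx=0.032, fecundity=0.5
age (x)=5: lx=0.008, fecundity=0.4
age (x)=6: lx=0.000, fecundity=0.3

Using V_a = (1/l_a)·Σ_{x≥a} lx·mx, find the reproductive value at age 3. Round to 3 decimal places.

lx·mx for x ≥ 3: 0.0624, 0.016, 0.0032, 0 → sum = 0.0816
V_3 = 0.0816 / l_3 = 0.0816 / 0.104 = 0.784615… → 0.785

0.785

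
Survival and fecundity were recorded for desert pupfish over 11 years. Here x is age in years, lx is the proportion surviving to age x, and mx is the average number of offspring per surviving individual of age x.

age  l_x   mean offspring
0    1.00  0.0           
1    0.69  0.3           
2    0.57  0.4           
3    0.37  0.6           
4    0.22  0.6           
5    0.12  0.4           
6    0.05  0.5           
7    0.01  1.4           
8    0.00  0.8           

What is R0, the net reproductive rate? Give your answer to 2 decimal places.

lx·mx by age: 0, 0.207, 0.228, 0.222, 0.132, 0.048, 0.025, 0.014, 0
R0 = Σ lx·mx = 0.876 → 0.88

0.88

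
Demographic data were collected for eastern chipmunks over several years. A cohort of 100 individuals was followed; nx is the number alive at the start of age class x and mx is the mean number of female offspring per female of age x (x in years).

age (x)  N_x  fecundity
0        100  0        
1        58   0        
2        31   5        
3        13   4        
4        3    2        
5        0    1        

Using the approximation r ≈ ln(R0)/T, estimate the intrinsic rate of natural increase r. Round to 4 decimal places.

lx = nx/n0 = nx/100: 1, 0.58, 0.31, 0.13, 0.03, 0
R0 = Σ lx·mx = 0 + 0 + 1.55 + 0.52 + 0.06 + 0 = 2.13
Σ x·lx·mx = 4.9; T = 4.9/2.13 = 2.30047…
r ≈ ln(R0)/T = ln(2.13)/2.30047… = 0.328682… → 0.3287

0.3287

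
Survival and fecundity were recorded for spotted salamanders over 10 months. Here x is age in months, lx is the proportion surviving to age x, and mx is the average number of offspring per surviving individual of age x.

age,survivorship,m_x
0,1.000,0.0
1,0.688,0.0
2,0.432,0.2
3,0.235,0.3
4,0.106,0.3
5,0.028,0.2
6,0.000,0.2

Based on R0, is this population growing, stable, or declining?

R0 = Σ lx·mx = 0 + 0 + 0.0864 + 0.0705 + 0.0318 + 0.0056 + 0 = 0.1943
R0 < 1, so the population is declining.

declining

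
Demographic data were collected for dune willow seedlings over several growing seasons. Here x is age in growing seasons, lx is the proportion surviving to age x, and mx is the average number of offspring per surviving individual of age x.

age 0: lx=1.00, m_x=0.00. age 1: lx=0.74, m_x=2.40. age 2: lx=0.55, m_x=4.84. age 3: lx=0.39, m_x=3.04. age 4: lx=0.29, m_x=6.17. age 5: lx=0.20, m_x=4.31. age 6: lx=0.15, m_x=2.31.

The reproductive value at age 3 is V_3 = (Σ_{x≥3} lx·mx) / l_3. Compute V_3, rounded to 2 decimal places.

10.73

lx·mx for x ≥ 3: 1.1856, 1.7893, 0.862, 0.3465 → sum = 4.1834
V_3 = 4.1834 / l_3 = 4.1834 / 0.39 = 10.726667… → 10.73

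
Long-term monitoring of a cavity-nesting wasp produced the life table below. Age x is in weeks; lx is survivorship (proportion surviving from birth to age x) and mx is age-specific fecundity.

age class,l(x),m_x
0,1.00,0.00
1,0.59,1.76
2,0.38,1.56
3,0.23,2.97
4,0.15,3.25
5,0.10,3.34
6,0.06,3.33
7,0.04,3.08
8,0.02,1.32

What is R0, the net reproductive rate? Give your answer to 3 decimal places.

3.485

lx·mx by age: 0, 1.0384, 0.5928, 0.6831, 0.4875, 0.334, 0.1998, 0.1232, 0.0264
R0 = Σ lx·mx = 3.4852 → 3.485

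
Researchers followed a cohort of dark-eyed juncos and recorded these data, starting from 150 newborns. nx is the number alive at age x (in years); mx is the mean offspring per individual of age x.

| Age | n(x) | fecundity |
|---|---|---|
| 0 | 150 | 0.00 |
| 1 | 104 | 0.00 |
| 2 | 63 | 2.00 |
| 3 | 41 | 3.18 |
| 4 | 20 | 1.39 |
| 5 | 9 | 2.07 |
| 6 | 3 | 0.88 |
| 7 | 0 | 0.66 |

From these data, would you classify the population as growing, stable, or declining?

lx = nx/n0 = nx/150: 1, 0.69333…, 0.42, 0.27333…, 0.13333…, 0.06, 0.02, 0
R0 = Σ lx·mx = 0 + 0 + 0.84 + 0.8692… + 0.185333… + 0.1242 + 0.0176 + 0 = 2.036333…
R0 > 1, so the population is growing.

growing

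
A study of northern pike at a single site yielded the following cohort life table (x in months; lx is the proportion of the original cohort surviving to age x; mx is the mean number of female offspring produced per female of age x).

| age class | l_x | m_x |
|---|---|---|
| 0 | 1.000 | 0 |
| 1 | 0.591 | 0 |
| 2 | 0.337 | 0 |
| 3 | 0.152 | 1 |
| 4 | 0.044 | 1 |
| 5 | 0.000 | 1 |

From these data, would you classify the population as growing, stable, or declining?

declining

R0 = Σ lx·mx = 0 + 0 + 0 + 0.152 + 0.044 + 0 = 0.196
R0 < 1, so the population is declining.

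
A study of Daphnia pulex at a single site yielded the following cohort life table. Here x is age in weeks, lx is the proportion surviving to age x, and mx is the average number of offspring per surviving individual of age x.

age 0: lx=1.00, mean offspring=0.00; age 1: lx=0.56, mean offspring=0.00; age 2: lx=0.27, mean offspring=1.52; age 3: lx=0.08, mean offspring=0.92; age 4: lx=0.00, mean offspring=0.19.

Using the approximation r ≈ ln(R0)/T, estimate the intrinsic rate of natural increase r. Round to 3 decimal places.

-0.337

R0 = Σ lx·mx = 0 + 0 + 0.4104 + 0.0736 + 0 = 0.484
Σ x·lx·mx = 1.0416; T = 1.0416/0.484 = 2.15207…
r ≈ ln(R0)/T = ln(0.484)/2.15207… = -0.3372… → -0.337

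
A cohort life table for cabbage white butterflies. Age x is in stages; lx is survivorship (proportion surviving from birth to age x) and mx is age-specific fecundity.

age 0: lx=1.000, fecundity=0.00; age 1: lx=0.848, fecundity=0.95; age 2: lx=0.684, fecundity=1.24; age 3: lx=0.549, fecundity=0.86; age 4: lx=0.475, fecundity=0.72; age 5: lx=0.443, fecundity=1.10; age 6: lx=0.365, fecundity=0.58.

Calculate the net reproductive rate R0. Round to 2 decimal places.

lx·mx by age: 0, 0.8056, 0.84816, 0.47214, 0.342, 0.4873, 0.2117
R0 = Σ lx·mx = 3.1669 → 3.17

3.17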